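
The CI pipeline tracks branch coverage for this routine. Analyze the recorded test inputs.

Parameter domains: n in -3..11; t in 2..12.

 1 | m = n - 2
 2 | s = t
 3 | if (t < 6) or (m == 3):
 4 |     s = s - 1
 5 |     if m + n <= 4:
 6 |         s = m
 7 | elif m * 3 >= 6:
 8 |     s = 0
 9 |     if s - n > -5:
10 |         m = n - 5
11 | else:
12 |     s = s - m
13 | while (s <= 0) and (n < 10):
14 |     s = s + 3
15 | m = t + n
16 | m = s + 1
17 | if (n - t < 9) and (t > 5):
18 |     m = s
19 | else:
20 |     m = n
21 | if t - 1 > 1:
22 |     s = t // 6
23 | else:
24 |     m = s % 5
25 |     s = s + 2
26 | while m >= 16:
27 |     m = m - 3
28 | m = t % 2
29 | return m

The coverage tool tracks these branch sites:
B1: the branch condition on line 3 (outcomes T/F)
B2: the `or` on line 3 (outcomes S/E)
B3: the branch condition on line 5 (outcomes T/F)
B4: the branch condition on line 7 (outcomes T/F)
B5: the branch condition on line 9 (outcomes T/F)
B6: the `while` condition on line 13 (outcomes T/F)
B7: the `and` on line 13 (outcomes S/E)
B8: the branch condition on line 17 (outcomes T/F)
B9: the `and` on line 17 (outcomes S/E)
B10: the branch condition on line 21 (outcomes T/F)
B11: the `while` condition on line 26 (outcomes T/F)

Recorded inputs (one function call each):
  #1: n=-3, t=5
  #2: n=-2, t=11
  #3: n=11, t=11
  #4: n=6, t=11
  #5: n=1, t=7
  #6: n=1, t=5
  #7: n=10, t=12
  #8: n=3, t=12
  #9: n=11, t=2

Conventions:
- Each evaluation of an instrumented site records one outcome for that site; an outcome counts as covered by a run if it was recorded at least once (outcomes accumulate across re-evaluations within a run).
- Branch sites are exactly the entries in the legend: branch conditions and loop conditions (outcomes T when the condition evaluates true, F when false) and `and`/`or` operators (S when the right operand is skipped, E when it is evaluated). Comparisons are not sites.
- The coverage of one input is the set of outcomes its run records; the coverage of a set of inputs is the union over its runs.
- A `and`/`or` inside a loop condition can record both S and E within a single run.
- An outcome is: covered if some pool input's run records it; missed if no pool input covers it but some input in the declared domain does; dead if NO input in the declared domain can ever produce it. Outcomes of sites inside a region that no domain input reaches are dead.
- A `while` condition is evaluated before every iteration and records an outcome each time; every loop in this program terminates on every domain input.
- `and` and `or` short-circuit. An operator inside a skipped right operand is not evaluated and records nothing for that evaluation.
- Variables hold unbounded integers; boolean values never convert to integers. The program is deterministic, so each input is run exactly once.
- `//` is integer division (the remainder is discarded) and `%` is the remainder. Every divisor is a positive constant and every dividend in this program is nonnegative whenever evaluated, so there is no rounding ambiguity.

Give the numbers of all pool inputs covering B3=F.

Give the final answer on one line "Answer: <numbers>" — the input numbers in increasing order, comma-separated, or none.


input #1 (n=-3, t=5): does not record B3=F
input #2 (n=-2, t=11): does not record B3=F
input #3 (n=11, t=11): does not record B3=F
input #4 (n=6, t=11): does not record B3=F
input #5 (n=1, t=7): does not record B3=F
input #6 (n=1, t=5): does not record B3=F
input #7 (n=10, t=12): does not record B3=F
input #8 (n=3, t=12): does not record B3=F
input #9 (n=11, t=2): records B3=F
Answer: 9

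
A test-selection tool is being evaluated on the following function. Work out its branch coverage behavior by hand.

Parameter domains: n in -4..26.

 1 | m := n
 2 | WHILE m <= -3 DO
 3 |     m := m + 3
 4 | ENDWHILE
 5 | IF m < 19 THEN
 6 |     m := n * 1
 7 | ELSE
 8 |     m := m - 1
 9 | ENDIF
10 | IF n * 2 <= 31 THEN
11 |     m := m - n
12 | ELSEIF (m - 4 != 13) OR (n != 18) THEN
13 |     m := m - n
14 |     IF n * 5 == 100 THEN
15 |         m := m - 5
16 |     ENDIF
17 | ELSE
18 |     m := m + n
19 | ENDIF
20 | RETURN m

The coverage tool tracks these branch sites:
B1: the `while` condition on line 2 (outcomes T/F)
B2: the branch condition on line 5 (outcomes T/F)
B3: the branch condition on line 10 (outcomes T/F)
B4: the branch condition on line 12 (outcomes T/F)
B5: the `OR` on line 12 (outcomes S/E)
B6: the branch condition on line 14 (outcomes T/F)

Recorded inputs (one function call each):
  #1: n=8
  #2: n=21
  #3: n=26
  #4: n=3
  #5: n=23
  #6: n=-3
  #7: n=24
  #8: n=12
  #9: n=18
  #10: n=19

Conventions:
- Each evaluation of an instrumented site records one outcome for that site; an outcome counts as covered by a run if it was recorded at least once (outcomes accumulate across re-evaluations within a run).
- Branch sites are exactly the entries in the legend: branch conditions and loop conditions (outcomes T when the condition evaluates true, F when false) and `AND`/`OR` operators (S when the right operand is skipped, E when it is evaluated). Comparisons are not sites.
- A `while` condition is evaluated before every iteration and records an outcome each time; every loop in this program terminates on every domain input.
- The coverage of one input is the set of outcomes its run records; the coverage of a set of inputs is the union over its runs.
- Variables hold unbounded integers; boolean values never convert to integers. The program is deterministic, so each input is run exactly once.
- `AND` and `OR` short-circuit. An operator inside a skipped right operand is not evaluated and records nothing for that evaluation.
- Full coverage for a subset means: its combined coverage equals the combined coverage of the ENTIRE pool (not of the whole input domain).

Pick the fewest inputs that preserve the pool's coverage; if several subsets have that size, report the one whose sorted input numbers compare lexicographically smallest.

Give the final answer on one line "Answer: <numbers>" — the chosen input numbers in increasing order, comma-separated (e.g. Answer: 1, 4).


#1 (n=8) -> B1->F, B2->T, B3->T; covered: B1=F, B2=T, B3=T
#2 (n=21) -> B1->F, B2->F, B3->F, B5->S, B4->T, B6->F; covered: B1=F, B2=F, B3=F, B4=T, B5=S, B6=F
#3 (n=26) -> B1->F, B2->F, B3->F, B5->S, B4->T, B6->F; covered: B1=F, B2=F, B3=F, B4=T, B5=S, B6=F
#4 (n=3) -> B1->F, B2->T, B3->T; covered: B1=F, B2=T, B3=T
#5 (n=23) -> B1->F, B2->F, B3->F, B5->S, B4->T, B6->F; covered: B1=F, B2=F, B3=F, B4=T, B5=S, B6=F
#6 (n=-3) -> B1->T, B1->F, B2->T, B3->T; covered: B1=T, B1=F, B2=T, B3=T
#7 (n=24) -> B1->F, B2->F, B3->F, B5->S, B4->T, B6->F; covered: B1=F, B2=F, B3=F, B4=T, B5=S, B6=F
#8 (n=12) -> B1->F, B2->T, B3->T; covered: B1=F, B2=T, B3=T
#9 (n=18) -> B1->F, B2->T, B3->F, B5->S, B4->T, B6->F; covered: B1=F, B2=T, B3=F, B4=T, B5=S, B6=F
#10 (n=19) -> B1->F, B2->F, B3->F, B5->S, B4->T, B6->F; covered: B1=F, B2=F, B3=F, B4=T, B5=S, B6=F
pool-wide coverage (9 outcomes): B1=T, B1=F, B2=T, B2=F, B3=T, B3=F, B4=T, B5=S, B6=F
size 1 is not enough: best union over all size-1 subsets is 6/9
size 2: inputs {2, 6} cover all 9 outcomes, and no lexicographically smaller subset of this size does
Answer: 2, 6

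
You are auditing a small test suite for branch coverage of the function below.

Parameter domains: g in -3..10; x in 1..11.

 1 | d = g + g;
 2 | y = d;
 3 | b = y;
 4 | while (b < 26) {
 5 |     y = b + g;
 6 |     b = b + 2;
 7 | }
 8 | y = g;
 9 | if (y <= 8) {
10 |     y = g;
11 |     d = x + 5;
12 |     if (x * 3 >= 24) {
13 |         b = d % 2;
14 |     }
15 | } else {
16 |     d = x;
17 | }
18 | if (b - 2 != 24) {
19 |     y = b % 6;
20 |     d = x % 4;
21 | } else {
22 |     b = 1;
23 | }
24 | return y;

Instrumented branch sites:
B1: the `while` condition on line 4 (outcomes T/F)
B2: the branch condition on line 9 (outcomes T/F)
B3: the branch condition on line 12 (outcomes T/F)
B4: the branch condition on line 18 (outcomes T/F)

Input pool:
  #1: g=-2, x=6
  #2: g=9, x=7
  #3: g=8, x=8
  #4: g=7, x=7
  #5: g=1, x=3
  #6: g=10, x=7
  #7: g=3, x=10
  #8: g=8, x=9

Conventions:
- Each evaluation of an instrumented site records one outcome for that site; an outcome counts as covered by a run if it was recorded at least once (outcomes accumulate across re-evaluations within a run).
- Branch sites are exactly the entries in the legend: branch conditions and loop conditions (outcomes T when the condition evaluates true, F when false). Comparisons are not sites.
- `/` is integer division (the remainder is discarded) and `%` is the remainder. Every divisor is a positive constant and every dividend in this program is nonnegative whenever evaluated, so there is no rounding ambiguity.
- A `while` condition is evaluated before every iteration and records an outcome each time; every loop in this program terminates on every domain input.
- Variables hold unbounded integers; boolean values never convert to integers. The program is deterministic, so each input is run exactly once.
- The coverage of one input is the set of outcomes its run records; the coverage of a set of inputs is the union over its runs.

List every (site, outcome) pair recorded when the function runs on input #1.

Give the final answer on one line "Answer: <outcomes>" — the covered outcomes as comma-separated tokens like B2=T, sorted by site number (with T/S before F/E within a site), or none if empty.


Event log for input #1 (g=-2, x=6):
  B1->T, B1->T, B1->T, B1->T, B1->T, B1->T, B1->T, B1->T, B1->T, B1->T
  B1->T, B1->T, B1->T, B1->T, B1->T, B1->F, B2->T, B3->F, B4->F
as a set, this run covers: B1=T, B1=F, B2=T, B3=F, B4=F
Answer: B1=T, B1=F, B2=T, B3=F, B4=F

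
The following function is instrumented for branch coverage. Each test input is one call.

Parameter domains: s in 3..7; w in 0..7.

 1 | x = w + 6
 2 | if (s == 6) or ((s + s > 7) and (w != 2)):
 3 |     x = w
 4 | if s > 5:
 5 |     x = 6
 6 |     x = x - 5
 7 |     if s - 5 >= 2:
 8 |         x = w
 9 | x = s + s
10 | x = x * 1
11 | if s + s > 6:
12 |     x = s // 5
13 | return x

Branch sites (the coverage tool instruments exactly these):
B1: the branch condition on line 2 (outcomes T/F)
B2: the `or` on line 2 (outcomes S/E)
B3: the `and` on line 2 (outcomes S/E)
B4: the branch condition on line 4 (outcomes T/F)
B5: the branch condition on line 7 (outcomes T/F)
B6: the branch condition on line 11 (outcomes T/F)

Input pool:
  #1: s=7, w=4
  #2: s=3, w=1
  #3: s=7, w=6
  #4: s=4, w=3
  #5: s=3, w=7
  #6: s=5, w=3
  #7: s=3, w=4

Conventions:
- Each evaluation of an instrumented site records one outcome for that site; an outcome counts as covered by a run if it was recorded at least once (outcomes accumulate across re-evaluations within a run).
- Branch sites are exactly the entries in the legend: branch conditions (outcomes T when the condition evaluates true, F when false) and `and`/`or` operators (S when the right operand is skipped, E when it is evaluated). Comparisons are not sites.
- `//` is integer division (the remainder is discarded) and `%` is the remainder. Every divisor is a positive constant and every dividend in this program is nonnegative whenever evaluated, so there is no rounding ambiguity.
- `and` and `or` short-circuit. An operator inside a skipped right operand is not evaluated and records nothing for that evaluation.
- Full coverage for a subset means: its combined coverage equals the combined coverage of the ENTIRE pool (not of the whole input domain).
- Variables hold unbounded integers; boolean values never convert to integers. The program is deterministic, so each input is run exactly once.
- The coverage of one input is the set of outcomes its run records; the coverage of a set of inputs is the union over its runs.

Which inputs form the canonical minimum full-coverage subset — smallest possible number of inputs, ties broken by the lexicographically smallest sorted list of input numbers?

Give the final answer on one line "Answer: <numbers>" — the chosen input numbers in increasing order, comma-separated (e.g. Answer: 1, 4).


run #1 (s=7, w=4) runs B2->E, B3->E, B1->T, B4->T, B5->T, B6->T; records B1=T, B2=E, B3=E, B4=T, B5=T, B6=T
run #2 (s=3, w=1) runs B2->E, B3->S, B1->F, B4->F, B6->F; records B1=F, B2=E, B3=S, B4=F, B6=F
run #3 (s=7, w=6) runs B2->E, B3->E, B1->T, B4->T, B5->T, B6->T; records B1=T, B2=E, B3=E, B4=T, B5=T, B6=T
run #4 (s=4, w=3) runs B2->E, B3->E, B1->T, B4->F, B6->T; records B1=T, B2=E, B3=E, B4=F, B6=T
run #5 (s=3, w=7) runs B2->E, B3->S, B1->F, B4->F, B6->F; records B1=F, B2=E, B3=S, B4=F, B6=F
run #6 (s=5, w=3) runs B2->E, B3->E, B1->T, B4->F, B6->T; records B1=T, B2=E, B3=E, B4=F, B6=T
run #7 (s=3, w=4) runs B2->E, B3->S, B1->F, B4->F, B6->F; records B1=F, B2=E, B3=S, B4=F, B6=F
pool-wide coverage (10 outcomes): B1=T, B1=F, B2=E, B3=S, B3=E, B4=T, B4=F, B5=T, B6=T, B6=F
checked all size-1 subsets: none covers 10 outcomes (max 6/10)
size 2: inputs {1, 2} cover all 10 outcomes, and no lexicographically smaller subset of this size does
Answer: 1, 2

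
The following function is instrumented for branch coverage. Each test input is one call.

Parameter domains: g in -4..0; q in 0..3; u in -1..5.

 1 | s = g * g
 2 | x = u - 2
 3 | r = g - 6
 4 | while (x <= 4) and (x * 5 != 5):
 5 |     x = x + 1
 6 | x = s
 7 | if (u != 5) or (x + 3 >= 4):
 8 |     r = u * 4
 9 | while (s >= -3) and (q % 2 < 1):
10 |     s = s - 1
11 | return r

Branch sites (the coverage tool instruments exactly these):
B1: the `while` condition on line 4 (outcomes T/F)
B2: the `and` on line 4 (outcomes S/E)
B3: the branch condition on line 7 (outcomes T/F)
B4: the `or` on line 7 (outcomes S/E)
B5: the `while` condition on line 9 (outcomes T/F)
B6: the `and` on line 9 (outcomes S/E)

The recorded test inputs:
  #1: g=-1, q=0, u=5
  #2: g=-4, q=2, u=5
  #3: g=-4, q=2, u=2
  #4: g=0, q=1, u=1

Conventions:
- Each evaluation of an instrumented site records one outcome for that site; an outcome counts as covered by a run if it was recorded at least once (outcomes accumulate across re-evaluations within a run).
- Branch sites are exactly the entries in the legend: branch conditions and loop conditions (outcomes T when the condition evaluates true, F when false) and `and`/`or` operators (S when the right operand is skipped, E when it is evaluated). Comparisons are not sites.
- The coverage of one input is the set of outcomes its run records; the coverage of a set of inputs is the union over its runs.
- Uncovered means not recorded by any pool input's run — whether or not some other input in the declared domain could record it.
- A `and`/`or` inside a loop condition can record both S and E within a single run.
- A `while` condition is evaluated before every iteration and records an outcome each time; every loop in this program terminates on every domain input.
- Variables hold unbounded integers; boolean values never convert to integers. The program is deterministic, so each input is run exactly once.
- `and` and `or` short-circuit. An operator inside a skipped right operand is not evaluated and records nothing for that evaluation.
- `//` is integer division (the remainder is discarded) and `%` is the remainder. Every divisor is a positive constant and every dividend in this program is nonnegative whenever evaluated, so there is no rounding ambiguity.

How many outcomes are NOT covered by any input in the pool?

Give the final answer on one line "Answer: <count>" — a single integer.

#1 (g=-1, q=0, u=5) -> B2->E, B1->T, B2->E, B1->T, B2->S, B1->F, B4->E, B3->T, B6->E, B5->T, B6->E, B5->T, B6->E, B5->T, ...; covered: B1=T, B1=F, B2=S, B2=E, B3=T, B4=E, B5=T, B5=F, B6=S, B6=E
#2 (g=-4, q=2, u=5) -> B2->E, B1->T, B2->E, B1->T, B2->S, B1->F, B4->E, B3->T, B6->E, B5->T, B6->E, B5->T, B6->E, B5->T, ...; covered: B1=T, B1=F, B2=S, B2=E, B3=T, B4=E, B5=T, B5=F, B6=S, B6=E
#3 (g=-4, q=2, u=2) -> B2->E, B1->T, B2->E, B1->F, B4->S, B3->T, B6->E, B5->T, B6->E, B5->T, B6->E, B5->T, B6->E, B5->T, ...; covered: B1=T, B1=F, B2=E, B3=T, B4=S, B5=T, B5=F, B6=S, B6=E
#4 (g=0, q=1, u=1) -> B2->E, B1->T, B2->E, B1->T, B2->E, B1->F, B4->S, B3->T, B6->E, B5->F; covered: B1=T, B1=F, B2=E, B3=T, B4=S, B5=F, B6=E
union over the pool: B1=T, B1=F, B2=S, B2=E, B3=T, B4=S, B4=E, B5=T, B5=F, B6=S, B6=E
uncovered (1 of 12): B3=F

Answer: 1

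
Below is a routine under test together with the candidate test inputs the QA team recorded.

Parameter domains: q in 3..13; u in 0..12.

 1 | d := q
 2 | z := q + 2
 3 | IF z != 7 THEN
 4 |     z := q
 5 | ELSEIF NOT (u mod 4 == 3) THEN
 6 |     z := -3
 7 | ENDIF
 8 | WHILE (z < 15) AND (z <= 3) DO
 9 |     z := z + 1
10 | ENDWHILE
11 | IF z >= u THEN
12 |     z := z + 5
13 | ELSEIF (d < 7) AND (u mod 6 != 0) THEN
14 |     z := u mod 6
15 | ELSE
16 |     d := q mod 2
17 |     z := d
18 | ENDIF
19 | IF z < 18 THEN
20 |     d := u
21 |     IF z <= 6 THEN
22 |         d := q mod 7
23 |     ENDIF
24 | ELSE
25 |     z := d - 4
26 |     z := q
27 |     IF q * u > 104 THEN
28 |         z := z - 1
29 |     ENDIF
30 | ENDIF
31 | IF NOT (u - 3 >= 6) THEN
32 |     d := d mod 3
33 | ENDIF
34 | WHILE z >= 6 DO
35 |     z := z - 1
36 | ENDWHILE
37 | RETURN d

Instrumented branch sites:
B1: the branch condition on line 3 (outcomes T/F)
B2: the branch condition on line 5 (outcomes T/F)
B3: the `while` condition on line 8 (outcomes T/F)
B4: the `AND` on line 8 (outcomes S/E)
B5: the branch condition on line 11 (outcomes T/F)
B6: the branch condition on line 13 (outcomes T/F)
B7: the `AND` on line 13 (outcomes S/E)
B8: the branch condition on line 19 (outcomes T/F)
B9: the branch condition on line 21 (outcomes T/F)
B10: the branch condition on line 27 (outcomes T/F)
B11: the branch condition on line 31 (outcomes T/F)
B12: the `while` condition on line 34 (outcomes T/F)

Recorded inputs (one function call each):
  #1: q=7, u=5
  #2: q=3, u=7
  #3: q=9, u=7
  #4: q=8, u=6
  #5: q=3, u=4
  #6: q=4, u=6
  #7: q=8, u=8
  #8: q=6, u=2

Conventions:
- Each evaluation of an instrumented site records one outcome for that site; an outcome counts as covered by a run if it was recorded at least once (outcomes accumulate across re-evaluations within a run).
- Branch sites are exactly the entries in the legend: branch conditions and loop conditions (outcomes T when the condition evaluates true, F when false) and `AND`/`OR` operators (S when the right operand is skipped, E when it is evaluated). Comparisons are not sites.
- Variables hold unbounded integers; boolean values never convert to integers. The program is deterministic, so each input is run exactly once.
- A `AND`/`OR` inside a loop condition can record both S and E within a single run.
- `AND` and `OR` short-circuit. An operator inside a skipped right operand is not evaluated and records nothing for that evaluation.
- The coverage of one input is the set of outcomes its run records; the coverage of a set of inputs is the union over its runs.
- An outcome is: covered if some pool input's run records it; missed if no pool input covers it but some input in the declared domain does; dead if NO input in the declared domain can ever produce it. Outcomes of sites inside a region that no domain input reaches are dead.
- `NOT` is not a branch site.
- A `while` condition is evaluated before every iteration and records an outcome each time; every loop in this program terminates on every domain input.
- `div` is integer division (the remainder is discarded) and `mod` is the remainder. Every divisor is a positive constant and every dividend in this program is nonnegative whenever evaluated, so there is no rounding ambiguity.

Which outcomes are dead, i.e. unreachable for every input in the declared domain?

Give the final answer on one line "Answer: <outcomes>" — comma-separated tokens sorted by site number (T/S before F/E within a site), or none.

running all 143 domain inputs and tallying outcomes:
  B4=S: no domain input ever produces it -> dead
  reachable outcomes have witnesses, e.g. B1=T (e.g. q=3, u=0), B1=F (e.g. q=5, u=0), B2=T (e.g. q=5, u=0), B2=F (e.g. q=5, u=3)

Answer: B4=S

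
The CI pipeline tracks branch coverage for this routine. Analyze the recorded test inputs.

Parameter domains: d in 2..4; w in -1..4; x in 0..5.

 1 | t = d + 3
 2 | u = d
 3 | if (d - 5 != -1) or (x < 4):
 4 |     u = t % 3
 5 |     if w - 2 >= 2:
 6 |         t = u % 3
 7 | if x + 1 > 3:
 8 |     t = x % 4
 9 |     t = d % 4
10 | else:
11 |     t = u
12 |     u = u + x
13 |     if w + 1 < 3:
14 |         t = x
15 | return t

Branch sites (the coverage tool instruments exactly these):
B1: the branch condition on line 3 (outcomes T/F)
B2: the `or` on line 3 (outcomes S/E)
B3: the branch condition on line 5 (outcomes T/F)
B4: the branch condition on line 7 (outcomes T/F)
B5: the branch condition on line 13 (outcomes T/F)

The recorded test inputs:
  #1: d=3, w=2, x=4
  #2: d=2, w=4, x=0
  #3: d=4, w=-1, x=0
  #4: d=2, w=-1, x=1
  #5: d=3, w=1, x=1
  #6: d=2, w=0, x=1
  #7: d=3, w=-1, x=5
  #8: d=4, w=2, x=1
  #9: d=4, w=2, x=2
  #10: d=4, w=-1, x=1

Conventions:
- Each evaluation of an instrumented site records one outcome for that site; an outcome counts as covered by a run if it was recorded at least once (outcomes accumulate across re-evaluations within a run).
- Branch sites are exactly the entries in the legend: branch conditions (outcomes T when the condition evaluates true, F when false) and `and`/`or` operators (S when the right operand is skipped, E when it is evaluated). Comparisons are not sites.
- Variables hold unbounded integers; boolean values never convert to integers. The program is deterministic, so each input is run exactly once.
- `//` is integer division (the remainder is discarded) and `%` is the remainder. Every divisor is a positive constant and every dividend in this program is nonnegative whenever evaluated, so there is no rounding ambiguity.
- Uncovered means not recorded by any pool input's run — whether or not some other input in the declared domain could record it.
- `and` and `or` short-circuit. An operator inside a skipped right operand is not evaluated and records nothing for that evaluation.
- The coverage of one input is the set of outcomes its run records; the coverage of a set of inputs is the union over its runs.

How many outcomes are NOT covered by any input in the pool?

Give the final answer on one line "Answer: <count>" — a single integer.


#1 (d=3, w=2, x=4) -> covered: B1=T, B2=S, B3=F, B4=T
#2 (d=2, w=4, x=0) -> covered: B1=T, B2=S, B3=T, B4=F, B5=F
#3 (d=4, w=-1, x=0) -> covered: B1=T, B2=E, B3=F, B4=F, B5=T
#4 (d=2, w=-1, x=1) -> covered: B1=T, B2=S, B3=F, B4=F, B5=T
#5 (d=3, w=1, x=1) -> covered: B1=T, B2=S, B3=F, B4=F, B5=T
#6 (d=2, w=0, x=1) -> covered: B1=T, B2=S, B3=F, B4=F, B5=T
#7 (d=3, w=-1, x=5) -> covered: B1=T, B2=S, B3=F, B4=T
#8 (d=4, w=2, x=1) -> covered: B1=T, B2=E, B3=F, B4=F, B5=F
#9 (d=4, w=2, x=2) -> covered: B1=T, B2=E, B3=F, B4=F, B5=F
#10 (d=4, w=-1, x=1) -> covered: B1=T, B2=E, B3=F, B4=F, B5=T
union over the pool: B1=T, B2=S, B2=E, B3=T, B3=F, B4=T, B4=F, B5=T, B5=F
uncovered (1 of 10): B1=F
Answer: 1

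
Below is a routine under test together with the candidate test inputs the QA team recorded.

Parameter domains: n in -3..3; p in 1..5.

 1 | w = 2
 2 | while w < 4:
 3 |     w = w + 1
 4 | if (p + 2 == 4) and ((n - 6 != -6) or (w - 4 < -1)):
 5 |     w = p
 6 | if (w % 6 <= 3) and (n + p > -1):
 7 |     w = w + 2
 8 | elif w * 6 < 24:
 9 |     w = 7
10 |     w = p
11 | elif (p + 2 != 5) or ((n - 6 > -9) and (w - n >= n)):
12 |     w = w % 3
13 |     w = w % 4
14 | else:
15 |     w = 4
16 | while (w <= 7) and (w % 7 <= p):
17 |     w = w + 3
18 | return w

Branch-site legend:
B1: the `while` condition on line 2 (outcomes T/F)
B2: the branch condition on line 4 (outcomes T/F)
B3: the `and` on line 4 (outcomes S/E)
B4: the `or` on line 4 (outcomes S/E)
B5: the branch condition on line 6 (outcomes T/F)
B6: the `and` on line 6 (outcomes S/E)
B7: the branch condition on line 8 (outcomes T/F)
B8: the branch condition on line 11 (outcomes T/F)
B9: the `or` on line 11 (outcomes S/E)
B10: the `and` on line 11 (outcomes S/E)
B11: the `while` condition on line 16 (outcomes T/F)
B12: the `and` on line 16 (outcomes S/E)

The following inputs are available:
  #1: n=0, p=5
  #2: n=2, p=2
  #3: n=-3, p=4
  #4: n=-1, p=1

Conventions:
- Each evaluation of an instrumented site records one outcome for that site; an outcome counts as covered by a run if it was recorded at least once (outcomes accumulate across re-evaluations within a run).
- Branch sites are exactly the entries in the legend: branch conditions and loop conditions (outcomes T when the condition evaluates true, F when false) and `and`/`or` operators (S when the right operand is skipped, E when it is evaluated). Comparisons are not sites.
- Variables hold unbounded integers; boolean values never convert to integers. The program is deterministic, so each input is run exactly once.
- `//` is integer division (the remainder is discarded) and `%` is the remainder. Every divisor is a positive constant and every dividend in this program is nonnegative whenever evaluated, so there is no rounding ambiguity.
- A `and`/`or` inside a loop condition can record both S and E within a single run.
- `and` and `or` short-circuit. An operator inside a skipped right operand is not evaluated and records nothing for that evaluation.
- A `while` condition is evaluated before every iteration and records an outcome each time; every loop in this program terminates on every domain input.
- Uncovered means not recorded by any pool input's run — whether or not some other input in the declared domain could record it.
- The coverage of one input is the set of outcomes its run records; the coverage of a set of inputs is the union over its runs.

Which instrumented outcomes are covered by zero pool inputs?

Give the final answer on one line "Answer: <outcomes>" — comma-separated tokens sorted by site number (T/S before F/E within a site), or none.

#1 (n=0, p=5) -> B1->T, B1->T, B1->F, B3->S, B2->F, B6->S, B5->F, B7->F, B9->S, B8->T, B12->E, B11->T, B12->E, B11->T, ...; covered: B1=T, B1=F, B2=F, B3=S, B5=F, B6=S, B7=F, B8=T, B9=S, B11=T, B11=F, B12=S, B12=E
#2 (n=2, p=2) -> B1->T, B1->T, B1->F, B3->E, B4->S, B2->T, B6->E, B5->T, B12->E, B11->F; covered: B1=T, B1=F, B2=T, B3=E, B4=S, B5=T, B6=E, B11=F, B12=E
#3 (n=-3, p=4) -> B1->T, B1->T, B1->F, B3->S, B2->F, B6->S, B5->F, B7->F, B9->S, B8->T, B12->E, B11->T, B12->E, B11->T, ...; covered: B1=T, B1=F, B2=F, B3=S, B5=F, B6=S, B7=F, B8=T, B9=S, B11=T, B11=F, B12=S, B12=E
#4 (n=-1, p=1) -> B1->T, B1->T, B1->F, B3->S, B2->F, B6->S, B5->F, B7->F, B9->S, B8->T, B12->E, B11->T, B12->E, B11->F; covered: B1=T, B1=F, B2=F, B3=S, B5=F, B6=S, B7=F, B8=T, B9=S, B11=T, B11=F, B12=E
union over the pool: B1=T, B1=F, B2=T, B2=F, B3=S, B3=E, B4=S, B5=T, B5=F, B6=S, B6=E, B7=F, B8=T, B9=S, B11=T, B11=F, B12=S, B12=E
uncovered (6 of 24): B4=E, B7=T, B8=F, B9=E, B10=S, B10=E

Answer: B4=E, B7=T, B8=F, B9=E, B10=S, B10=E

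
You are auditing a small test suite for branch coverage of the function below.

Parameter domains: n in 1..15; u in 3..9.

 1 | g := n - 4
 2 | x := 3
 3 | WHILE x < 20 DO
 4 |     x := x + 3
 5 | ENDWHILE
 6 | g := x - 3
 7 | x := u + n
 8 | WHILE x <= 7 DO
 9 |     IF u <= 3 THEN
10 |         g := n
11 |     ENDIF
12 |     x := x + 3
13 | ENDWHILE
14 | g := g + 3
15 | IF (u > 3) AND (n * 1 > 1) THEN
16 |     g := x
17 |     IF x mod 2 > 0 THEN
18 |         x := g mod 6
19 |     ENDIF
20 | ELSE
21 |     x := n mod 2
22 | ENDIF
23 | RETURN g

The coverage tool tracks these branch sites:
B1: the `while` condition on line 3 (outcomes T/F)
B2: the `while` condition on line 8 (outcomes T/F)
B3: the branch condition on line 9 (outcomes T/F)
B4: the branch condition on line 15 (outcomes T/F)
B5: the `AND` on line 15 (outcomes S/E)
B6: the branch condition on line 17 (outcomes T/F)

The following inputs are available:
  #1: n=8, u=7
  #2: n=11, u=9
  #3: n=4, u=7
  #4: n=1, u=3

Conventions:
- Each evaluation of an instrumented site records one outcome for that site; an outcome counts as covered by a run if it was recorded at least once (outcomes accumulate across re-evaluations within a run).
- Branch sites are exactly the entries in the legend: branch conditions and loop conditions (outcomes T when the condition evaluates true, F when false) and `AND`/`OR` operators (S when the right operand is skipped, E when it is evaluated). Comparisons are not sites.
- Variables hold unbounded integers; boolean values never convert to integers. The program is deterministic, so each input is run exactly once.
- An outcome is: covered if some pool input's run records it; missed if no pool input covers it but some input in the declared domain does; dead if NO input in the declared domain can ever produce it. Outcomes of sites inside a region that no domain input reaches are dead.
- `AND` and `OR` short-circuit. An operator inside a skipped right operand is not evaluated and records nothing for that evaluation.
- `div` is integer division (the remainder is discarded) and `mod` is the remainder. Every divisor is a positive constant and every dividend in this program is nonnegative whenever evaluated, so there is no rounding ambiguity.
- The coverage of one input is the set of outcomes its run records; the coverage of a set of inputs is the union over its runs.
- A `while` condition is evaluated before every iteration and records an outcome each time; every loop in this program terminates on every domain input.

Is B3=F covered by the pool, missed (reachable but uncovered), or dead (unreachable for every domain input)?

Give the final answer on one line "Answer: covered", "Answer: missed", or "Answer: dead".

no pool input records B3=F
but domain input (n=1, u=4) does record it -> reachable, so missed

Answer: missed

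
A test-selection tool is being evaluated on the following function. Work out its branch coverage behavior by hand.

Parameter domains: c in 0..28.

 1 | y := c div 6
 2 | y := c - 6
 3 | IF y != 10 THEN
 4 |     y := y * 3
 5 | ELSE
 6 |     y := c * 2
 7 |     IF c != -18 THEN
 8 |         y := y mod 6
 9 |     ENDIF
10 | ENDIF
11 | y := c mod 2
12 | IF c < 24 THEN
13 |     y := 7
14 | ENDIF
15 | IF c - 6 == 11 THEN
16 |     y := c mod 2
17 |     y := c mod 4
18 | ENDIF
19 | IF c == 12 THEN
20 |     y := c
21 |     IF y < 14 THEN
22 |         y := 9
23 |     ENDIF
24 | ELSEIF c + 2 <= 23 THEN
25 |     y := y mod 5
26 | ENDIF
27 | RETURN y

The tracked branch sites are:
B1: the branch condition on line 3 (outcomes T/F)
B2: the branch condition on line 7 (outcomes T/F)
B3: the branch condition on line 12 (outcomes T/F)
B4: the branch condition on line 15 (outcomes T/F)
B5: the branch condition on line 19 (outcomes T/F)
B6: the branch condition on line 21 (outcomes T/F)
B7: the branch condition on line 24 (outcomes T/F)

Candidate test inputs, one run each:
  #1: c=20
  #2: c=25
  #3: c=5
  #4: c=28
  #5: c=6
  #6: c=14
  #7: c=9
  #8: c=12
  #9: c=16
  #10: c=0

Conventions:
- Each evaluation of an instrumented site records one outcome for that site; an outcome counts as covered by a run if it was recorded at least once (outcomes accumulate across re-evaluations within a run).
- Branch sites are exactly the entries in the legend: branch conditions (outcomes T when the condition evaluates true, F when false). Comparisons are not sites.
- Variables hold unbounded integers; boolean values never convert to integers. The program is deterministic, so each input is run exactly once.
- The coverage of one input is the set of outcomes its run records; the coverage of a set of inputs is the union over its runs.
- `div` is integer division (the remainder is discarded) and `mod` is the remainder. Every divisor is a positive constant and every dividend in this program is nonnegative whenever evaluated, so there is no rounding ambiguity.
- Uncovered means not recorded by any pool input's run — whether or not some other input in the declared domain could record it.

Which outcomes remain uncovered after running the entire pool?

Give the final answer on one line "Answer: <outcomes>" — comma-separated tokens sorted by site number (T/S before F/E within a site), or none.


#1 (c=20) -> covered: B1=T, B3=T, B4=F, B5=F, B7=T
#2 (c=25) -> covered: B1=T, B3=F, B4=F, B5=F, B7=F
#3 (c=5) -> covered: B1=T, B3=T, B4=F, B5=F, B7=T
#4 (c=28) -> covered: B1=T, B3=F, B4=F, B5=F, B7=F
#5 (c=6) -> covered: B1=T, B3=T, B4=F, B5=F, B7=T
#6 (c=14) -> covered: B1=T, B3=T, B4=F, B5=F, B7=T
#7 (c=9) -> covered: B1=T, B3=T, B4=F, B5=F, B7=T
#8 (c=12) -> covered: B1=T, B3=T, B4=F, B5=T, B6=T
#9 (c=16) -> covered: B1=F, B2=T, B3=T, B4=F, B5=F, B7=T
#10 (c=0) -> covered: B1=T, B3=T, B4=F, B5=F, B7=T
union over the pool: B1=T, B1=F, B2=T, B3=T, B3=F, B4=F, B5=T, B5=F, B6=T, B7=T, B7=F
uncovered (3 of 14): B2=F, B4=T, B6=F
Answer: B2=F, B4=T, B6=F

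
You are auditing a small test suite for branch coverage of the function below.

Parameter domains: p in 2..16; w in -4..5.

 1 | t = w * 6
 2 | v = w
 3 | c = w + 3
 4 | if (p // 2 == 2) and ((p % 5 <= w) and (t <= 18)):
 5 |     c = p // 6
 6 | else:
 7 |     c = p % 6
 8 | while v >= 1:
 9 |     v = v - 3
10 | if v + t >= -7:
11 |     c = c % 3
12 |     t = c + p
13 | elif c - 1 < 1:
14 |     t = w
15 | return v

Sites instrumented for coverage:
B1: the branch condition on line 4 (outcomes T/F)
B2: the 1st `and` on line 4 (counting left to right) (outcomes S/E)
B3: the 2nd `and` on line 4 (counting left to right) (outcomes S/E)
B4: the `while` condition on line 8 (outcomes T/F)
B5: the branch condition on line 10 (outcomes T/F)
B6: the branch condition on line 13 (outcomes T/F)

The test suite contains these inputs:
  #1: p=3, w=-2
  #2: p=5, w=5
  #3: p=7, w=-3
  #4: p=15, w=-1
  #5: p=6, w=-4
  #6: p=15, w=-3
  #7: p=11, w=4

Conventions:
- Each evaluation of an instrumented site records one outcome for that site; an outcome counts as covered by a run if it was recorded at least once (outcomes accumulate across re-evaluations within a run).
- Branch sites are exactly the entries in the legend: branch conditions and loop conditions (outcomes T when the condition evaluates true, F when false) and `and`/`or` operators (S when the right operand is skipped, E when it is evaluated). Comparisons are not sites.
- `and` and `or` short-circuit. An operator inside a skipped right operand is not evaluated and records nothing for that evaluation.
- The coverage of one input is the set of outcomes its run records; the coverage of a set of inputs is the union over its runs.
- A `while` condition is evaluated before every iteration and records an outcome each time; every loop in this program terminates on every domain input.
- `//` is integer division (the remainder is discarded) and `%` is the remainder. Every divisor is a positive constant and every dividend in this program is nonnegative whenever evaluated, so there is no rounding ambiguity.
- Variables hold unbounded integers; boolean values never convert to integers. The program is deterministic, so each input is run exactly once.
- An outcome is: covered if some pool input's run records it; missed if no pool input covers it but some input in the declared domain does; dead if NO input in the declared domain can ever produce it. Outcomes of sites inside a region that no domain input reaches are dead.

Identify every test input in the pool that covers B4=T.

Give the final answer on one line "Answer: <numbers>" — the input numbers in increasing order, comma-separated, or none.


input #1 (p=3, w=-2): does not record B4=T
input #2 (p=5, w=5): records B4=T
input #3 (p=7, w=-3): does not record B4=T
input #4 (p=15, w=-1): does not record B4=T
input #5 (p=6, w=-4): does not record B4=T
input #6 (p=15, w=-3): does not record B4=T
input #7 (p=11, w=4): records B4=T
Answer: 2, 7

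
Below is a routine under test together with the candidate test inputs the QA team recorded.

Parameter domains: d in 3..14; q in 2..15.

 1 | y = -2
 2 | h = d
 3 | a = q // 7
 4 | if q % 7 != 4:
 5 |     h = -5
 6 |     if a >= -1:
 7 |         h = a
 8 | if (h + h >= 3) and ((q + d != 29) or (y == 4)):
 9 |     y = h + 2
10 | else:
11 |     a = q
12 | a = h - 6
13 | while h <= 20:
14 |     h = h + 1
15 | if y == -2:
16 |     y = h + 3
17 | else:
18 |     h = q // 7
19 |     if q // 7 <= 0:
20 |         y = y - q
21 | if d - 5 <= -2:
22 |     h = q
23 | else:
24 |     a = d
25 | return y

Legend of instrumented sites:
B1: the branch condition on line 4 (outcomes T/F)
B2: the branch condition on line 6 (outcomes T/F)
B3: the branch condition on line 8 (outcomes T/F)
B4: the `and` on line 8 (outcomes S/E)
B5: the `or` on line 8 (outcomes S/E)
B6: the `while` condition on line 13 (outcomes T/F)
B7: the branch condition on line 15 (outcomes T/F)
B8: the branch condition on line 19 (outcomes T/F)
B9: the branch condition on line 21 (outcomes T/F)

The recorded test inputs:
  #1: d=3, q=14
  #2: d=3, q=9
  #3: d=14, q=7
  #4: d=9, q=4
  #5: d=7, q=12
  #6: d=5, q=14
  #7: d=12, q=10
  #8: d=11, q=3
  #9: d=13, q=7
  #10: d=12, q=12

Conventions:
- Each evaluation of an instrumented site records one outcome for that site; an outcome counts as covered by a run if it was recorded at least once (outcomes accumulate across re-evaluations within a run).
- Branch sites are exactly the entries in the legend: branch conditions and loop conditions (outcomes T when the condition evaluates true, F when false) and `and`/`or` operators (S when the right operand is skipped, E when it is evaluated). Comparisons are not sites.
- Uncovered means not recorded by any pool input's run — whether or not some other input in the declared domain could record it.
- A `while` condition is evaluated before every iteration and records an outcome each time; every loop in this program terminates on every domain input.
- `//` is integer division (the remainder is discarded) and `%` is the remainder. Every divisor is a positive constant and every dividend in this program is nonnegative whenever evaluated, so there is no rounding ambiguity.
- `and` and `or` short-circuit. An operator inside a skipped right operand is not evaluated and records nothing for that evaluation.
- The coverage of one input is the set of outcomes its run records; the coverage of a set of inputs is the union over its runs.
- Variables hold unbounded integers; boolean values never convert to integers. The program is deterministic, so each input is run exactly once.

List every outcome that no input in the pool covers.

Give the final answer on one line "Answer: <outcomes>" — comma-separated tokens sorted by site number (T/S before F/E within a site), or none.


#1 (d=3, q=14) -> B1->T, B2->T, B4->E, B5->S, B3->T, B6->T, B6->T, B6->T, B6->T, B6->T, B6->T, B6->T, B6->T, B6->T, ...; covered: B1=T, B2=T, B3=T, B4=E, B5=S, B6=T, B6=F, B7=F, B8=F, B9=T
#2 (d=3, q=9) -> B1->T, B2->T, B4->S, B3->F, B6->T, B6->T, B6->T, B6->T, B6->T, B6->T, B6->T, B6->T, B6->T, B6->T, ...; covered: B1=T, B2=T, B3=F, B4=S, B6=T, B6=F, B7=T, B9=T
#3 (d=14, q=7) -> B1->T, B2->T, B4->S, B3->F, B6->T, B6->T, B6->T, B6->T, B6->T, B6->T, B6->T, B6->T, B6->T, B6->T, ...; covered: B1=T, B2=T, B3=F, B4=S, B6=T, B6=F, B7=T, B9=F
#4 (d=9, q=4) -> B1->F, B4->E, B5->S, B3->T, B6->T, B6->T, B6->T, B6->T, B6->T, B6->T, B6->T, B6->T, B6->T, B6->T, ...; covered: B1=F, B3=T, B4=E, B5=S, B6=T, B6=F, B7=F, B8=T, B9=F
#5 (d=7, q=12) -> B1->T, B2->T, B4->S, B3->F, B6->T, B6->T, B6->T, B6->T, B6->T, B6->T, B6->T, B6->T, B6->T, B6->T, ...; covered: B1=T, B2=T, B3=F, B4=S, B6=T, B6=F, B7=T, B9=F
#6 (d=5, q=14) -> B1->T, B2->T, B4->E, B5->S, B3->T, B6->T, B6->T, B6->T, B6->T, B6->T, B6->T, B6->T, B6->T, B6->T, ...; covered: B1=T, B2=T, B3=T, B4=E, B5=S, B6=T, B6=F, B7=F, B8=F, B9=F
#7 (d=12, q=10) -> B1->T, B2->T, B4->S, B3->F, B6->T, B6->T, B6->T, B6->T, B6->T, B6->T, B6->T, B6->T, B6->T, B6->T, ...; covered: B1=T, B2=T, B3=F, B4=S, B6=T, B6=F, B7=T, B9=F
#8 (d=11, q=3) -> B1->T, B2->T, B4->S, B3->F, B6->T, B6->T, B6->T, B6->T, B6->T, B6->T, B6->T, B6->T, B6->T, B6->T, ...; covered: B1=T, B2=T, B3=F, B4=S, B6=T, B6=F, B7=T, B9=F
#9 (d=13, q=7) -> B1->T, B2->T, B4->S, B3->F, B6->T, B6->T, B6->T, B6->T, B6->T, B6->T, B6->T, B6->T, B6->T, B6->T, ...; covered: B1=T, B2=T, B3=F, B4=S, B6=T, B6=F, B7=T, B9=F
#10 (d=12, q=12) -> B1->T, B2->T, B4->S, B3->F, B6->T, B6->T, B6->T, B6->T, B6->T, B6->T, B6->T, B6->T, B6->T, B6->T, ...; covered: B1=T, B2=T, B3=F, B4=S, B6=T, B6=F, B7=T, B9=F
union over the pool: B1=T, B1=F, B2=T, B3=T, B3=F, B4=S, B4=E, B5=S, B6=T, B6=F, B7=T, B7=F, B8=T, B8=F, B9=T, B9=F
uncovered (2 of 18): B2=F, B5=E
Answer: B2=F, B5=E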